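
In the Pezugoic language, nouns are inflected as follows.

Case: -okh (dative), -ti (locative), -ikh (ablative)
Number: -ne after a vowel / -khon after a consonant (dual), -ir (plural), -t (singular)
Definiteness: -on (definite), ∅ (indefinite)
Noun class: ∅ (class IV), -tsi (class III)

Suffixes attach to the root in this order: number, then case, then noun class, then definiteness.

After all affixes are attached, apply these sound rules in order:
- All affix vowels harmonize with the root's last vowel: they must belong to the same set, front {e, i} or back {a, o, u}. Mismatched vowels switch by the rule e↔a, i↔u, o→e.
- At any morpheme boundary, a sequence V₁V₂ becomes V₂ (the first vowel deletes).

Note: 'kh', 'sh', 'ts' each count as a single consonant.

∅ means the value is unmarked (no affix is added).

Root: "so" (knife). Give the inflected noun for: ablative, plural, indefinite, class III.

Attach number plural -ir → soir.
Attach case ablative -ikh → soirikh.
Attach noun class class III -tsi → soirikhtsi.
definiteness = indefinite: zero marking, form stays soirikhtsi.
Apply vowel harmony: soirikhtsi → sourukhtsu.
Apply vowel deletion: sourukhtsu → surukhtsu.

surukhtsu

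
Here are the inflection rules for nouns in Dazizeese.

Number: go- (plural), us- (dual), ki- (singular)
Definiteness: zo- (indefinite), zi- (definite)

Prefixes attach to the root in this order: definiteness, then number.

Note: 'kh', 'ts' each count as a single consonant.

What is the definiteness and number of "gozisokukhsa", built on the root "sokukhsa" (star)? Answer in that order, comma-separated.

definite, plural

Segment: go-zi-sokukhsa.
definiteness: zi- → definite.
number: go- → plural.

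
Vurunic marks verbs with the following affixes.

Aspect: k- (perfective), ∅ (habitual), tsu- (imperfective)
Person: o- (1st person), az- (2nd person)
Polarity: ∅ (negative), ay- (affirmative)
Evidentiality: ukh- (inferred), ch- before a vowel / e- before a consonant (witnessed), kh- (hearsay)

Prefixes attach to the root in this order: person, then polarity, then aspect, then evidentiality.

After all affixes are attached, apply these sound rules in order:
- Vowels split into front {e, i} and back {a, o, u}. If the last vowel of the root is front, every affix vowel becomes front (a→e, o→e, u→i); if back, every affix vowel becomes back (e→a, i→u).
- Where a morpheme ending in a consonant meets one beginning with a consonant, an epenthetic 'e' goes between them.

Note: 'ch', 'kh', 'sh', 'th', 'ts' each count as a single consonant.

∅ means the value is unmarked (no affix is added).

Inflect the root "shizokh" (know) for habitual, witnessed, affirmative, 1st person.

chayoshizokh

Attach person 1st person o- → oshizokh.
Attach polarity affirmative ay- → ayoshizokh.
aspect = habitual: zero marking, form stays ayoshizokh.
Attach evidentiality witnessed ch- (before vowel 'a') → chayoshizokh.
Vowel harmony: no change.
Epenthesis: no change.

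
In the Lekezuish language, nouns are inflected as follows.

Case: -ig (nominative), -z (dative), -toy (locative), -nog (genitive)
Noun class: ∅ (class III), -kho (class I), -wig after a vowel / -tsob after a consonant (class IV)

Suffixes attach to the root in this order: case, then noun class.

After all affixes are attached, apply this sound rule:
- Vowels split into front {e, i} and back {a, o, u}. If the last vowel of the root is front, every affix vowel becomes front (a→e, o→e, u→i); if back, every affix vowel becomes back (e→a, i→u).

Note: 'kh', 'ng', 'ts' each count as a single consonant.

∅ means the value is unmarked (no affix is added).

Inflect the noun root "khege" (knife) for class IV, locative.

Attach case locative -toy → khegetoy.
Attach noun class class IV -tsob (after consonant 'y') → khegetoytsob.
Apply vowel harmony: khegetoytsob → khegeteytseb.

khegeteytseb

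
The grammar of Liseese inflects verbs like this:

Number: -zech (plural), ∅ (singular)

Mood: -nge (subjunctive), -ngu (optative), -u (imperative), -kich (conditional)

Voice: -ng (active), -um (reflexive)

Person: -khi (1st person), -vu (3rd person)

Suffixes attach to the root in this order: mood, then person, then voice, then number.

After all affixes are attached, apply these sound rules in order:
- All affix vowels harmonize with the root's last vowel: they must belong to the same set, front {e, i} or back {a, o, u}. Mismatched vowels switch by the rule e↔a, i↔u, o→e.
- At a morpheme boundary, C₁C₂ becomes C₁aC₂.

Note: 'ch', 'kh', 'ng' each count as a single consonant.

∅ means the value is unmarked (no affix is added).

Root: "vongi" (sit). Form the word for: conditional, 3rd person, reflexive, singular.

Attach mood conditional -kich → vongikich.
Attach person 3rd person -vu → vongikichvu.
Attach voice reflexive -um → vongikichvuum.
number = singular: zero marking, form stays vongikichvuum.
Apply vowel harmony: vongikichvuum → vongikichviim.
Apply epenthesis: vongikichviim → vongikichaviim.

vongikichaviim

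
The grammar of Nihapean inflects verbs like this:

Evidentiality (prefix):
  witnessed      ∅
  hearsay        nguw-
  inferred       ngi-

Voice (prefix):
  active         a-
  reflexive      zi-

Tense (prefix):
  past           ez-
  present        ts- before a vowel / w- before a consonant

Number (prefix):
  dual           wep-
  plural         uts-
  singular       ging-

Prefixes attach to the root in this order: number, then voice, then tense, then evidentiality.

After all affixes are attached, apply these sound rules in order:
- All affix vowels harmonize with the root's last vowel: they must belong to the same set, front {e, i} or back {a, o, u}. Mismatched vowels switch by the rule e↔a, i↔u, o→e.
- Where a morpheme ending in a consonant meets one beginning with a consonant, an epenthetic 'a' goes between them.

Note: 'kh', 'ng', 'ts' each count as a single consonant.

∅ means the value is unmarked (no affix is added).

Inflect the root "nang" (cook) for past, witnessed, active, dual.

Attach number dual wep- → wepnang.
Attach voice active a- → awepnang.
Attach tense past ez- → ezawepnang.
evidentiality = witnessed: zero marking, form stays ezawepnang.
Apply vowel harmony: ezawepnang → azawapnang.
Apply epenthesis: azawapnang → azawapanang.

azawapanang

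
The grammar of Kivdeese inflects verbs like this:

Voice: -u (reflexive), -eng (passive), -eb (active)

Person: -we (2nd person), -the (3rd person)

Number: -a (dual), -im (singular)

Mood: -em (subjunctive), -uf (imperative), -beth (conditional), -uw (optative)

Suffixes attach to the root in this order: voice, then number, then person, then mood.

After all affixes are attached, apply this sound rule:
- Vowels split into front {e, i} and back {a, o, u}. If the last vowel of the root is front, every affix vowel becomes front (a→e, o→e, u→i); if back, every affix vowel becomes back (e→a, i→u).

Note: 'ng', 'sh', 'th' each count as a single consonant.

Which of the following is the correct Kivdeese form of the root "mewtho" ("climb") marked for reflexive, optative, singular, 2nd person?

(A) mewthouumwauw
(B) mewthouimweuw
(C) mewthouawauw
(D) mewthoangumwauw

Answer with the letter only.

Attach voice reflexive -u → mewthou.
Attach number singular -im → mewthouim.
Attach person 2nd person -we → mewthouimwe.
Attach mood optative -uw → mewthouimweuw.
Apply vowel harmony: mewthouimweuw → mewthouumwauw.
So the correct form is mewthouumwauw, option (A).
(D) mewthoangumwauw is wrong: it uses passive instead of reflexive for voice.
(C) mewthouawauw is wrong: it uses dual instead of singular for number.
(B) mewthouimweuw is wrong: it fails to apply the sound rule(s).

A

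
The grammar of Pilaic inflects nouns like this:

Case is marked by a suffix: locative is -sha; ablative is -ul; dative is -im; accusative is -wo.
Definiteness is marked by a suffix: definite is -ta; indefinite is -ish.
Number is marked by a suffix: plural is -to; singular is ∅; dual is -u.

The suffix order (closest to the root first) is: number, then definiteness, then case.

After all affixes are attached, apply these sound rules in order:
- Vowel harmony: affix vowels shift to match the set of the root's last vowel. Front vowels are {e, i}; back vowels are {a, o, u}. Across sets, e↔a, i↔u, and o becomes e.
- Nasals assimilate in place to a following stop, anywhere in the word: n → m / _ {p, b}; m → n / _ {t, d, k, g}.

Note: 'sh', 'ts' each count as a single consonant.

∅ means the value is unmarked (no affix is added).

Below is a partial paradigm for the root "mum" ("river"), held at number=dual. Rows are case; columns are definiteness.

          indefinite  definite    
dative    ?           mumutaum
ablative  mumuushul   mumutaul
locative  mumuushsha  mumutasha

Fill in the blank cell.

Attach number dual -u → mumu.
Attach definiteness indefinite -ish → mumuish.
Attach case dative -im → mumuishim.
Apply vowel harmony: mumuishim → mumuushum.
Nasal assimilation: no change.

mumuushum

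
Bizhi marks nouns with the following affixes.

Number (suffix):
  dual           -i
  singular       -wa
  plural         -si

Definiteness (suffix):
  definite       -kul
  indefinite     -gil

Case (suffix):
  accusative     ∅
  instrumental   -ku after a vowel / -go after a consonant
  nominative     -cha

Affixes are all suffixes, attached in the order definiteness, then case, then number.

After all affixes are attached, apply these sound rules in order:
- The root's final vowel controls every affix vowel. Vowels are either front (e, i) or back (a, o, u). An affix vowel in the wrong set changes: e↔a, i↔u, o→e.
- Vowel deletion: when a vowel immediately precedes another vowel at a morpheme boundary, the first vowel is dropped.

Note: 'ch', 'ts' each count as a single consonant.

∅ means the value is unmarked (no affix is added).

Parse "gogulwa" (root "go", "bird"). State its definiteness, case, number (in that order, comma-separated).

Segment: go-gil-wa.
definiteness: -gil → indefinite.
case: ∅ → accusative.
number: -wa → singular.

indefinite, accusative, singular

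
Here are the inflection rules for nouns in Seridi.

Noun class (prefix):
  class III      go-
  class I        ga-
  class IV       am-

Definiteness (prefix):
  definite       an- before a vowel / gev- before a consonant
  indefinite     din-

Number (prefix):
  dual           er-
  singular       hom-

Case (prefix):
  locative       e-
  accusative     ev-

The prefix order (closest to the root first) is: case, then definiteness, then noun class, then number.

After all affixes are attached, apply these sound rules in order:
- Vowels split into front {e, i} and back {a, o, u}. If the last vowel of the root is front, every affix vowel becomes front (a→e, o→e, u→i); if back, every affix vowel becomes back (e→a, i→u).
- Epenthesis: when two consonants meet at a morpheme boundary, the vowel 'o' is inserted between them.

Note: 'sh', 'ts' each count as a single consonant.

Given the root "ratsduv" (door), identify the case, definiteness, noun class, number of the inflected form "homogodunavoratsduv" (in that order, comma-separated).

accusative, indefinite, class III, singular

Segment: hom-go-din-ev-ratsduv.
case: ev- → accusative.
definiteness: din- → indefinite.
noun class: go- → class III.
number: hom- → singular.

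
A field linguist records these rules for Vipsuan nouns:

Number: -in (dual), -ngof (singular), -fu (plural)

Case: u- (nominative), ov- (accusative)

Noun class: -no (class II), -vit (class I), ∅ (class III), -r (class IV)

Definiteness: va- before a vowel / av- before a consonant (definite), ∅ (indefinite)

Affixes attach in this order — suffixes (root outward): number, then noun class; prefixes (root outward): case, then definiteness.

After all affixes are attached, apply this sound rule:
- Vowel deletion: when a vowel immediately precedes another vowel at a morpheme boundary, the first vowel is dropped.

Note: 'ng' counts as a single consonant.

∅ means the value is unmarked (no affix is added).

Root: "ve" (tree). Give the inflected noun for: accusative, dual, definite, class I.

Attach number dual -in → vein.
Attach case accusative ov- → ovvein.
Attach noun class class I -vit → ovveinvit.
Attach definiteness definite va- (before vowel 'o') → vaovveinvit.
Apply vowel deletion: vaovveinvit → vovvinvit.

vovvinvit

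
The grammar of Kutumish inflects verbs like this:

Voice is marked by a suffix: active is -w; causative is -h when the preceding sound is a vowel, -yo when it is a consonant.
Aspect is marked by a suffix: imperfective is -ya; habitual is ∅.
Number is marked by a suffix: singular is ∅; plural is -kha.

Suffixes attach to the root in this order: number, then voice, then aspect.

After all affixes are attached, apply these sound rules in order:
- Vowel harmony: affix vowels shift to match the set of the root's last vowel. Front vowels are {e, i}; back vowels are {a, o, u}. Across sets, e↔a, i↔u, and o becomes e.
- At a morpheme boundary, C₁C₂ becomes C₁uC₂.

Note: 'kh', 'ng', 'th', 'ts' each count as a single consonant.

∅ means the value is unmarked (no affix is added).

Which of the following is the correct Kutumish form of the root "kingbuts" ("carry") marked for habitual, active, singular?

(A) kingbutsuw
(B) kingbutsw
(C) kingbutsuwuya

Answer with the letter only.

number = singular: zero marking, form stays kingbuts.
Attach voice active -w → kingbutsw.
aspect = habitual: zero marking, form stays kingbutsw.
Vowel harmony: no change.
Apply epenthesis: kingbutsw → kingbutsuw.
So the correct form is kingbutsuw, option (A).
(B) kingbutsw is wrong: it fails to apply the sound rule(s).
(C) kingbutsuwuya is wrong: it uses imperfective instead of habitual for aspect.

A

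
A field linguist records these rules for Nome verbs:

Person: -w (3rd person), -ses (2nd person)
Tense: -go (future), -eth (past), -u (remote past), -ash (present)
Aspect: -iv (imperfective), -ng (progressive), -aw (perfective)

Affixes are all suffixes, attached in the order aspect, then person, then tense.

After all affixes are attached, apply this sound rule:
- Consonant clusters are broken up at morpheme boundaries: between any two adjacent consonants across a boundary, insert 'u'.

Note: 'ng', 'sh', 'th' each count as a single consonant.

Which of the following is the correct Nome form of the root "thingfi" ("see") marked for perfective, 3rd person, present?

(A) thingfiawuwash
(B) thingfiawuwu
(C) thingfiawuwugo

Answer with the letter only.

Attach aspect perfective -aw → thingfiaw.
Attach person 3rd person -w → thingfiaww.
Attach tense present -ash → thingfiawwash.
Apply epenthesis: thingfiawwash → thingfiawuwash.
So the correct form is thingfiawuwash, option (A).
(B) thingfiawuwu is wrong: it uses remote past instead of present for tense.
(C) thingfiawuwugo is wrong: it uses future instead of present for tense.

A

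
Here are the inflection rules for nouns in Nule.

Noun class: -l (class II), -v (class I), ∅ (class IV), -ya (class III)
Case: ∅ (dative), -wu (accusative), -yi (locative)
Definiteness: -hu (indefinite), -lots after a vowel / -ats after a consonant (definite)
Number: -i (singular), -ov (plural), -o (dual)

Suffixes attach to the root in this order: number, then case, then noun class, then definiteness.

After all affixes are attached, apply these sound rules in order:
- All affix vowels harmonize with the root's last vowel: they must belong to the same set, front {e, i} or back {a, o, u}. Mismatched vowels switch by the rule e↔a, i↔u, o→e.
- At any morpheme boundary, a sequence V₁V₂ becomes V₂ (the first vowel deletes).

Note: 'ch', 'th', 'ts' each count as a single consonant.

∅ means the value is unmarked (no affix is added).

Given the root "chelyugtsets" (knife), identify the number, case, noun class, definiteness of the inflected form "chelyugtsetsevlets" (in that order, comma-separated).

plural, dative, class II, definite

Segment: chelyugtsets-ov-l-ats.
number: -ov → plural.
case: ∅ → dative.
noun class: -l → class II.
definiteness: -lots/ats → definite.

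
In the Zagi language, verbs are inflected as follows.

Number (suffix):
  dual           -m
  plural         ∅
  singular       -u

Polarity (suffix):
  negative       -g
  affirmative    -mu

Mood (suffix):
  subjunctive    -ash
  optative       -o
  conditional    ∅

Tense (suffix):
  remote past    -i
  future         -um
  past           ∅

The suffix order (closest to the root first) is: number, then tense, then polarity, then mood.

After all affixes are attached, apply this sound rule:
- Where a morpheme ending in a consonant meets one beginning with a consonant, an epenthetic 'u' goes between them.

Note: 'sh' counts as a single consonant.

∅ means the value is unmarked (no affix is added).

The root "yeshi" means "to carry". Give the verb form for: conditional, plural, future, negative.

number = plural: zero marking, form stays yeshi.
Attach tense future -um → yeshium.
Attach polarity negative -g → yeshiumg.
mood = conditional: zero marking, form stays yeshiumg.
Apply epenthesis: yeshiumg → yeshiumug.

yeshiumug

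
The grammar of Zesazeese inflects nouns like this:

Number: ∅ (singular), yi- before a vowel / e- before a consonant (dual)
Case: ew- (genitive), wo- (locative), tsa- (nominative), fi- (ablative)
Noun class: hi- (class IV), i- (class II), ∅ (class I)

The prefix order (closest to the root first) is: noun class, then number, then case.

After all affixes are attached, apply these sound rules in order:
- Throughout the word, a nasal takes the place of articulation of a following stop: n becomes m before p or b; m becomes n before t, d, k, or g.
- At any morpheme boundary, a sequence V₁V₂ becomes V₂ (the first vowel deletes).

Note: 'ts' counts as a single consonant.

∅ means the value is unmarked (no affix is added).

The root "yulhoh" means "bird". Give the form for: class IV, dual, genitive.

Attach noun class class IV hi- → hiyulhoh.
Attach number dual e- (before consonant 'h') → ehiyulhoh.
Attach case genitive ew- → ewehiyulhoh.
Nasal assimilation: no change.
Vowel deletion: no change.

ewehiyulhoh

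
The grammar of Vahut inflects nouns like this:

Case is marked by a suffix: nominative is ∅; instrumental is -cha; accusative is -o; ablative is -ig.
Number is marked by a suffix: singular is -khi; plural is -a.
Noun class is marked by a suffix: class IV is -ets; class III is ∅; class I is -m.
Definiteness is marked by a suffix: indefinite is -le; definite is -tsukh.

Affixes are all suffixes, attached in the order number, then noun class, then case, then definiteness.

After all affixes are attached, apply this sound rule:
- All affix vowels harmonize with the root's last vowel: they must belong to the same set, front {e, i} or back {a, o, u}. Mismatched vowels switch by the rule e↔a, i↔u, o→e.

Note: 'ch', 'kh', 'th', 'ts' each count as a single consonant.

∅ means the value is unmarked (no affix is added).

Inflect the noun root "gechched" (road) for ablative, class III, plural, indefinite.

gechchedeigle

Attach number plural -a → gechcheda.
noun class = class III: zero marking, form stays gechcheda.
Attach case ablative -ig → gechchedaig.
Attach definiteness indefinite -le → gechchedaigle.
Apply vowel harmony: gechchedaigle → gechchedeigle.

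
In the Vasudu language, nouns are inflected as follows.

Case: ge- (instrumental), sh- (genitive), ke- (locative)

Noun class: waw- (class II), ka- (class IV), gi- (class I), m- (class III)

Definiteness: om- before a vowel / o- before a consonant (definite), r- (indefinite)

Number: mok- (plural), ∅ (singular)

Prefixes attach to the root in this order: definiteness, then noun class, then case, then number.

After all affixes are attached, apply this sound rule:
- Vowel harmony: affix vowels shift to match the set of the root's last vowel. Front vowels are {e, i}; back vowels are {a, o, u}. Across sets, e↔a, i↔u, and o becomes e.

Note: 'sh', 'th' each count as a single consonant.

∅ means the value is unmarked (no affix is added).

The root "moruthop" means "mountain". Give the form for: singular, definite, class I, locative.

kaguomoruthop

Attach definiteness definite o- (before consonant 'm') → omoruthop.
Attach noun class class I gi- → giomoruthop.
Attach case locative ke- → kegiomoruthop.
number = singular: zero marking, form stays kegiomoruthop.
Apply vowel harmony: kegiomoruthop → kaguomoruthop.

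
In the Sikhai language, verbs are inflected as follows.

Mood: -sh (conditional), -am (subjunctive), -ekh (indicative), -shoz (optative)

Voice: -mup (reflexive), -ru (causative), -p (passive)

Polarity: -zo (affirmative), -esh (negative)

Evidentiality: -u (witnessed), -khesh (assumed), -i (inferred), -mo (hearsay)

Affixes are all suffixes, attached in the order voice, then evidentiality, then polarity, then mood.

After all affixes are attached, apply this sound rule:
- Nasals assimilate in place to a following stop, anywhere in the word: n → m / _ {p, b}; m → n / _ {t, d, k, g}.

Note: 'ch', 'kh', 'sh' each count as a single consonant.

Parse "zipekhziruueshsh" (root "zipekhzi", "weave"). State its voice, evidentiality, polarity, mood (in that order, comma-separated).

causative, witnessed, negative, conditional

Segment: zipekhzi-ru-u-esh-sh.
voice: -ru → causative.
evidentiality: -u → witnessed.
polarity: -esh → negative.
mood: -sh → conditional.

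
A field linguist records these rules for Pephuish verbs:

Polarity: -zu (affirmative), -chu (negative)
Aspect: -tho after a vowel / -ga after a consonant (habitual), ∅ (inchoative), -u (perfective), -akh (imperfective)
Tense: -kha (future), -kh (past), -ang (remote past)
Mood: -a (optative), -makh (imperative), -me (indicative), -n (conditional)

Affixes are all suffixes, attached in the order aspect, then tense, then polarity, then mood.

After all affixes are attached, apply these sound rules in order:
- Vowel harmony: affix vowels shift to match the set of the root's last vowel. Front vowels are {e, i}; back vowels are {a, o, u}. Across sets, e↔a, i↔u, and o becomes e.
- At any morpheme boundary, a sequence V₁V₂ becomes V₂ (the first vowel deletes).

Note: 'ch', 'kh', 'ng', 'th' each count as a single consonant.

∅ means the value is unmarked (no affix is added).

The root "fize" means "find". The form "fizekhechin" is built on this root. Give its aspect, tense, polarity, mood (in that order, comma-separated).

inchoative, future, negative, conditional

Segment: fize-kha-chu-n.
aspect: ∅ → inchoative.
tense: -kha → future.
polarity: -chu → negative.
mood: -n → conditional.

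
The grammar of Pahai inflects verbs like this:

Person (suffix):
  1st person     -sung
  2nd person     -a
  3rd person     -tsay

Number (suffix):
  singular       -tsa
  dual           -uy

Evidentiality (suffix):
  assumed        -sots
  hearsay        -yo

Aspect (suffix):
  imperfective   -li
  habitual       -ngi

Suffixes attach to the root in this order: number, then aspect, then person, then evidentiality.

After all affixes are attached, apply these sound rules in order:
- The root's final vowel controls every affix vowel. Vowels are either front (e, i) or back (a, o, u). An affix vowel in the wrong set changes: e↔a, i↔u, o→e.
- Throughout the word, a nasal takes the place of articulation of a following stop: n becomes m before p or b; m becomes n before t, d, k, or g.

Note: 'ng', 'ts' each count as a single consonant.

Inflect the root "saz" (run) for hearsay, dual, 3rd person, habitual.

Attach number dual -uy → sazuy.
Attach aspect habitual -ngi → sazuyngi.
Attach person 3rd person -tsay → sazuyngitsay.
Attach evidentiality hearsay -yo → sazuyngitsayyo.
Apply vowel harmony: sazuyngitsayyo → sazuyngutsayyo.
Nasal assimilation: no change.

sazuyngutsayyo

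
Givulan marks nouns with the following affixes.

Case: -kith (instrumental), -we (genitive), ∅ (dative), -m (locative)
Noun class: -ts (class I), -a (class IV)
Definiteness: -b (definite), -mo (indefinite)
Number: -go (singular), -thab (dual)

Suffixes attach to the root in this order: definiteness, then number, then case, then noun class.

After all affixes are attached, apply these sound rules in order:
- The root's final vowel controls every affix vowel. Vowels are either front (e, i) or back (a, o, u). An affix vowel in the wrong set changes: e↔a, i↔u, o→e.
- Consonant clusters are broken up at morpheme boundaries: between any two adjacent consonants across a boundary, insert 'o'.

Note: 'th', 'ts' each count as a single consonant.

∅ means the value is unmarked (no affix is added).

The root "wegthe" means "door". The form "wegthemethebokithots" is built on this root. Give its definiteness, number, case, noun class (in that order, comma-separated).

indefinite, dual, instrumental, class I

Segment: wegthe-mo-thab-kith-ts.
definiteness: -mo → indefinite.
number: -thab → dual.
case: -kith → instrumental.
noun class: -ts → class I.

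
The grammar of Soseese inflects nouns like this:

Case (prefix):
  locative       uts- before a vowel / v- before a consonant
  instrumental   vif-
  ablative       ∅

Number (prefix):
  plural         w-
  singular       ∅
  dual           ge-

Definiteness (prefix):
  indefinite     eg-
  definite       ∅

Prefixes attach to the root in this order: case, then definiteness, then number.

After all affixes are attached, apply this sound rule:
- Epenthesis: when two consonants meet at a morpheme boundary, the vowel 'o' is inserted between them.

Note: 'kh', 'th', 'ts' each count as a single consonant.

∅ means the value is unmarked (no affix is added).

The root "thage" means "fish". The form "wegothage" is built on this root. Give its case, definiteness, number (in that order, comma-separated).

Segment: w-eg-thage.
case: ∅ → ablative.
definiteness: eg- → indefinite.
number: w- → plural.

ablative, indefinite, plural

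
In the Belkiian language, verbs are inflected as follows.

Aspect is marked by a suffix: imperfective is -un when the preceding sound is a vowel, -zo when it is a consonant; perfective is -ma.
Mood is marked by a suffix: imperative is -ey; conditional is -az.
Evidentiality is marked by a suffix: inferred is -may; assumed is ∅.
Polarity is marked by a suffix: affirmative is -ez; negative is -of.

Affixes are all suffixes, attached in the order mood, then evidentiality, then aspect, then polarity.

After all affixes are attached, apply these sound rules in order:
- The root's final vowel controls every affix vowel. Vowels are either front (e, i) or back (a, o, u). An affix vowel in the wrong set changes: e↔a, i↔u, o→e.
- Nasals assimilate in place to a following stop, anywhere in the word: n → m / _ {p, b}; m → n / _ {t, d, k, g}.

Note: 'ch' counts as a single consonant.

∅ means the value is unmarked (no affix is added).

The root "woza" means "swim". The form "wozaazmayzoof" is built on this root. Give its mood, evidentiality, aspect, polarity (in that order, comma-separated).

conditional, inferred, imperfective, negative

Segment: woza-az-may-zo-of.
mood: -az → conditional.
evidentiality: -may → inferred.
aspect: -un/zo → imperfective.
polarity: -of → negative.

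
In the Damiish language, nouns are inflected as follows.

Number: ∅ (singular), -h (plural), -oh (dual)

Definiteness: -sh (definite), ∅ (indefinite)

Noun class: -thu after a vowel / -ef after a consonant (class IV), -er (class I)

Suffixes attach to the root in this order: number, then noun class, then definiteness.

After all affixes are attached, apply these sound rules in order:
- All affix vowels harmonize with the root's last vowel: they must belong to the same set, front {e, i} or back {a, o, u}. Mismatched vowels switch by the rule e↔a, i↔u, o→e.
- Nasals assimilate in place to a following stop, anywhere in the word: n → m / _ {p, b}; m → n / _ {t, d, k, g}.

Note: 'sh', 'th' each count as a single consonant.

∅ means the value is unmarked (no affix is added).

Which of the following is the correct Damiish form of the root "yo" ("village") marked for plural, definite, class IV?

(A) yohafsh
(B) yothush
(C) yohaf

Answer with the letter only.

Attach number plural -h → yoh.
Attach noun class class IV -ef (after consonant 'h') → yohef.
Attach definiteness definite -sh → yohefsh.
Apply vowel harmony: yohefsh → yohafsh.
Nasal assimilation: no change.
So the correct form is yohafsh, option (A).
(C) yohaf is wrong: it uses indefinite instead of definite for definiteness.
(B) yothush is wrong: it uses singular instead of plural for number.

A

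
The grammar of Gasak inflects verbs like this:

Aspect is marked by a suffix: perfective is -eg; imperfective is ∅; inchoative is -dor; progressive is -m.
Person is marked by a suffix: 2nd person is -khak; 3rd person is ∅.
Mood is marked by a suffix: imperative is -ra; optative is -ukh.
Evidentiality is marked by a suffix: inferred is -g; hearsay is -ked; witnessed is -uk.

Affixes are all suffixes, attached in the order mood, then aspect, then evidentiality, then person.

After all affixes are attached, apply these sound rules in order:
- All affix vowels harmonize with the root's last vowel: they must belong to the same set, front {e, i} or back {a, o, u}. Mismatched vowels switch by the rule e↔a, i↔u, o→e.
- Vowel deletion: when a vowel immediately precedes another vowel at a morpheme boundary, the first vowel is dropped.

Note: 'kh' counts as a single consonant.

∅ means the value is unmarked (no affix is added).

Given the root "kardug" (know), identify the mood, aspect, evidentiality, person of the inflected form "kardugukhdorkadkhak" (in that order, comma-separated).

Segment: kardug-ukh-dor-ked-khak.
mood: -ukh → optative.
aspect: -dor → inchoative.
evidentiality: -ked → hearsay.
person: -khak → 2nd person.

optative, inchoative, hearsay, 2nd person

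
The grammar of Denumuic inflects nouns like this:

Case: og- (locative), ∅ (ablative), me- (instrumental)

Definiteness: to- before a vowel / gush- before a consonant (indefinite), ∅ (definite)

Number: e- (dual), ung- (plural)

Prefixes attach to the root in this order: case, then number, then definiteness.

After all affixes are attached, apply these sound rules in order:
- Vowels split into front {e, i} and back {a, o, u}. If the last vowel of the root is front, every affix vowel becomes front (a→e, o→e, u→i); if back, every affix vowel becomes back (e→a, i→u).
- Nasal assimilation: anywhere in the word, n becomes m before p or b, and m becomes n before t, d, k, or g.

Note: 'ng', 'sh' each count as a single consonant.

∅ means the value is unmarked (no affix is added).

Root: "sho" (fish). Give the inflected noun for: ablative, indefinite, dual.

case = ablative: zero marking, form stays sho.
Attach number dual e- → esho.
Attach definiteness indefinite to- (before vowel 'e') → toesho.
Apply vowel harmony: toesho → toasho.
Nasal assimilation: no change.

toasho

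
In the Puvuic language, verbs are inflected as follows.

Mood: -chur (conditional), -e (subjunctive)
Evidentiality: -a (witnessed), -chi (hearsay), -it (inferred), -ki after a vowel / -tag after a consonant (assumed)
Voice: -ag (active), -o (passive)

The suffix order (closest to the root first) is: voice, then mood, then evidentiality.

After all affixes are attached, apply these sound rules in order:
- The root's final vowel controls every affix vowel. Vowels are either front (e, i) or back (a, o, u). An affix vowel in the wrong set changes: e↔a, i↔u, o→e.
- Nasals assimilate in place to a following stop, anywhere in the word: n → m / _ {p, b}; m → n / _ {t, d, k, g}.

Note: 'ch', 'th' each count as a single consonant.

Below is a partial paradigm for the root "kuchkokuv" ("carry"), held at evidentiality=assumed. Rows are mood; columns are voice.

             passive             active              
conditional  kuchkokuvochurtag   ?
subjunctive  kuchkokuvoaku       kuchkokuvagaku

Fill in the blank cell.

Attach voice active -ag → kuchkokuvag.
Attach mood conditional -chur → kuchkokuvagchur.
Attach evidentiality assumed -tag (after consonant 'r') → kuchkokuvagchurtag.
Vowel harmony: no change.
Nasal assimilation: no change.

kuchkokuvagchurtag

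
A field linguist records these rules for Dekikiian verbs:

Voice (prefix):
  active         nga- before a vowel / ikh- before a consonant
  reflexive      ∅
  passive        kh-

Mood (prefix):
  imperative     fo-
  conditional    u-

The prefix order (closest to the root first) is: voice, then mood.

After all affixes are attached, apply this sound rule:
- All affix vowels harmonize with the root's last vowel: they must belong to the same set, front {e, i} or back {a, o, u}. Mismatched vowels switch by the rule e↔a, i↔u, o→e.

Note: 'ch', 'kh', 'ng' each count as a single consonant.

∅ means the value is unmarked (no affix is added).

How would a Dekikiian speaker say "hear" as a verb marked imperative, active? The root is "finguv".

foukhfinguv

Attach voice active ikh- (before consonant 'f') → ikhfinguv.
Attach mood imperative fo- → foikhfinguv.
Apply vowel harmony: foikhfinguv → foukhfinguv.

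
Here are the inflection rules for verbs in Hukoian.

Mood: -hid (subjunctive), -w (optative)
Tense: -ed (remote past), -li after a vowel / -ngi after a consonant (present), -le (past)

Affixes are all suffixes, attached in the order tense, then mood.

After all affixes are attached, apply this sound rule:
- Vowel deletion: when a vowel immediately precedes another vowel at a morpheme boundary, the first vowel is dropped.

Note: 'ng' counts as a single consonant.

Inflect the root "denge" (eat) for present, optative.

dengeliw

Attach tense present -li (after vowel 'e') → dengeli.
Attach mood optative -w → dengeliw.
Vowel deletion: no change.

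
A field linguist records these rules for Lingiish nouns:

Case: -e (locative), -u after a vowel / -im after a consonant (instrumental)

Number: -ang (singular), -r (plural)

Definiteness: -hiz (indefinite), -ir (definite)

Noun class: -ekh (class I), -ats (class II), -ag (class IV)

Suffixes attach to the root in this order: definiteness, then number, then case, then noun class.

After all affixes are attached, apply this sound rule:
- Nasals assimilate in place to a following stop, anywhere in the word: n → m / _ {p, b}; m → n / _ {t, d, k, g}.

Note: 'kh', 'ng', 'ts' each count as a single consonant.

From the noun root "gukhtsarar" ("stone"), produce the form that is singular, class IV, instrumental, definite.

gukhtsararirangimag

Attach definiteness definite -ir → gukhtsararir.
Attach number singular -ang → gukhtsararirang.
Attach case instrumental -im (after consonant 'ng') → gukhtsararirangim.
Attach noun class class IV -ag → gukhtsararirangimag.
Nasal assimilation: no change.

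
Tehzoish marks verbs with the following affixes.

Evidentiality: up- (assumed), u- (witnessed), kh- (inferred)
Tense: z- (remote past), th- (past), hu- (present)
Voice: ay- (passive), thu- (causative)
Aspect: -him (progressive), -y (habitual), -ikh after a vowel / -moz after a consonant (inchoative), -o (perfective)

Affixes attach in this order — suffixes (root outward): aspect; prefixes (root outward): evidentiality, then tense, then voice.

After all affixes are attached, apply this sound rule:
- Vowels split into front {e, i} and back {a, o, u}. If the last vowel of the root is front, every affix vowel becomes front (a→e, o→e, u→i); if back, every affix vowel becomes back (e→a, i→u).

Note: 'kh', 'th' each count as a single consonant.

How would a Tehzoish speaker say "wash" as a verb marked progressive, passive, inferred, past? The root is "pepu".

Attach evidentiality inferred kh- → khpepu.
Attach tense past th- → thkhpepu.
Attach voice passive ay- → aythkhpepu.
Attach aspect progressive -him → aythkhpepuhim.
Apply vowel harmony: aythkhpepuhim → aythkhpepuhum.

aythkhpepuhum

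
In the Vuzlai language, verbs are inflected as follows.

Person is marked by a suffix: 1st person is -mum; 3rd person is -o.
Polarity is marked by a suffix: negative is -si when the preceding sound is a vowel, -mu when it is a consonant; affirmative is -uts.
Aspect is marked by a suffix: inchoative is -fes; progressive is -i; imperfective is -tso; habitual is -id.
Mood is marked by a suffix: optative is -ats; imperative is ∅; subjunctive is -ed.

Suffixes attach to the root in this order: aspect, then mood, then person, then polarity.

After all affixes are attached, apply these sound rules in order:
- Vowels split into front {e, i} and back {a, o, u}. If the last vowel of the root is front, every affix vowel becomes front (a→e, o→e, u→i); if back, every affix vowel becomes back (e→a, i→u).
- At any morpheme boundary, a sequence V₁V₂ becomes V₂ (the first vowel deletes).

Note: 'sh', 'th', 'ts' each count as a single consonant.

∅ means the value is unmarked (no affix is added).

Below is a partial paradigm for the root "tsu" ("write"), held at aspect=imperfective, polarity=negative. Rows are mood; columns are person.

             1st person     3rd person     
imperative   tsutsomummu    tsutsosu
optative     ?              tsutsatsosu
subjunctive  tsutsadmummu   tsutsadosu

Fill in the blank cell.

Attach aspect imperfective -tso → tsutso.
Attach mood optative -ats → tsutsoats.
Attach person 1st person -mum → tsutsoatsmum.
Attach polarity negative -mu (after consonant 'm') → tsutsoatsmummu.
Vowel harmony: no change.
Apply vowel deletion: tsutsoatsmummu → tsutsatsmummu.

tsutsatsmummu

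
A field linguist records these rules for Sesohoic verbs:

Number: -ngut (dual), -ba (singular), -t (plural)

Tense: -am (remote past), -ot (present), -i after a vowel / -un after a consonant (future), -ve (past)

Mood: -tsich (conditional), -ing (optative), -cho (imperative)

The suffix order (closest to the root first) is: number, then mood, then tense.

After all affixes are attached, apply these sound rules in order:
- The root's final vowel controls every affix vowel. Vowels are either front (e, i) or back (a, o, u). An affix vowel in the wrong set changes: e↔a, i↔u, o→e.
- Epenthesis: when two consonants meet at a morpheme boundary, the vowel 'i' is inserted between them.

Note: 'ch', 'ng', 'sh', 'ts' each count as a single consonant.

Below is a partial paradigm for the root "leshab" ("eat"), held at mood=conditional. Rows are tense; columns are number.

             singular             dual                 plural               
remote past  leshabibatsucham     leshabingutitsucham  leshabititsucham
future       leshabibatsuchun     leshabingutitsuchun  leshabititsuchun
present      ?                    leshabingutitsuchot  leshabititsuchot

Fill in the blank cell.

Attach number singular -ba → leshabba.
Attach mood conditional -tsich → leshabbatsich.
Attach tense present -ot → leshabbatsichot.
Apply vowel harmony: leshabbatsichot → leshabbatsuchot.
Apply epenthesis: leshabbatsuchot → leshabibatsuchot.

leshabibatsuchot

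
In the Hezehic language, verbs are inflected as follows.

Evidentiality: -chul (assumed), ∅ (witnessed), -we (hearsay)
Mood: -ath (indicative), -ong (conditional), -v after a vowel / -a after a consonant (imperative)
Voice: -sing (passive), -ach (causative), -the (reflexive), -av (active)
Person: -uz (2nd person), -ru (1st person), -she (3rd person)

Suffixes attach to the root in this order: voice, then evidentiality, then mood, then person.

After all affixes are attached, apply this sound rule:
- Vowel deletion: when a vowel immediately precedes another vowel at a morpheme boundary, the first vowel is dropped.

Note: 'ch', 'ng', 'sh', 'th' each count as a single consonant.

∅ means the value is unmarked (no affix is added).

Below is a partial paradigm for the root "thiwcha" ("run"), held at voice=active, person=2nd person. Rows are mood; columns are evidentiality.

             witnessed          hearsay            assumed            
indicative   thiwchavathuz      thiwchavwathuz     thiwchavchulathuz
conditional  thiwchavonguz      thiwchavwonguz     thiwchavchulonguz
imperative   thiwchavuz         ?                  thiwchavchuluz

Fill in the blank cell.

thiwchavwevuz

Attach voice active -av → thiwchaav.
Attach evidentiality hearsay -we → thiwchaavwe.
Attach mood imperative -v (after vowel 'e') → thiwchaavwev.
Attach person 2nd person -uz → thiwchaavwevuz.
Apply vowel deletion: thiwchaavwevuz → thiwchavwevuz.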